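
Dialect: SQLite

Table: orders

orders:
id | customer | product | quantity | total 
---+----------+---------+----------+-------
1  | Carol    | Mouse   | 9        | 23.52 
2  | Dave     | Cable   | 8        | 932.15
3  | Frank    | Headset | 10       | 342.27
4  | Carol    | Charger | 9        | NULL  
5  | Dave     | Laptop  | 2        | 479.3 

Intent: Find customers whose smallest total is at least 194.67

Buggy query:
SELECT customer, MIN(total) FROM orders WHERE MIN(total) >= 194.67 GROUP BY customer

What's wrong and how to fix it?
Bug: MIN() in WHERE is a misuse of aggregate

Fix: Use HAVING for the per-group MIN condition

Corrected query:
SELECT customer, MIN(total) FROM orders GROUP BY customer HAVING MIN(total) >= 194.67

Result:
customer | MIN(total)
---------+-----------
Dave     | 479.3     
Frank    | 342.27    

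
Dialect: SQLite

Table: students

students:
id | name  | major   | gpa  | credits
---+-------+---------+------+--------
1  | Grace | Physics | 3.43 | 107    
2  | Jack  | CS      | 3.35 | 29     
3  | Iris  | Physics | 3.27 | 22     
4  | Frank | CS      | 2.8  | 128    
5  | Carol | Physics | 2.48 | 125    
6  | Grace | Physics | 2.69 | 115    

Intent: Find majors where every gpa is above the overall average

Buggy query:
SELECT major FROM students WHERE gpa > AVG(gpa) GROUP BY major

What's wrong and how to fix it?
Bug: AVG() is an aggregate; it can't sit directly in WHERE

Fix: Use a subquery for AVG and a HAVING MIN(...) filter so the condition holds for every row in the group

Corrected query:
SELECT major FROM students GROUP BY major HAVING MIN(gpa) > (SELECT AVG(gpa) FROM students)

Result:
(no rows)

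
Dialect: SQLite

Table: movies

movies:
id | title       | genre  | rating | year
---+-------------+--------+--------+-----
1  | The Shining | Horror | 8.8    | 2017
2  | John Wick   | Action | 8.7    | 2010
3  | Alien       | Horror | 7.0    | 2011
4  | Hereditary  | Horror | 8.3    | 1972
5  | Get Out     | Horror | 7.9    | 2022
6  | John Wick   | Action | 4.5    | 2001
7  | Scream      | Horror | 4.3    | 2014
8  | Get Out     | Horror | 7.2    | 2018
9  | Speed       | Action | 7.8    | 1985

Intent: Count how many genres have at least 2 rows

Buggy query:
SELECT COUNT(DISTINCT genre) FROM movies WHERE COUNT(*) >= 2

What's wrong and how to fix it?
Bug: COUNT(*) cannot appear in WHERE; the per-group count doesn't exist yet

Fix: Use a subquery that GROUPs and filters with HAVING, then count its rows

Corrected query:
SELECT COUNT(*) FROM (SELECT genre FROM movies GROUP BY genre HAVING COUNT(*) >= 2)

Result:
COUNT(*)
--------
2       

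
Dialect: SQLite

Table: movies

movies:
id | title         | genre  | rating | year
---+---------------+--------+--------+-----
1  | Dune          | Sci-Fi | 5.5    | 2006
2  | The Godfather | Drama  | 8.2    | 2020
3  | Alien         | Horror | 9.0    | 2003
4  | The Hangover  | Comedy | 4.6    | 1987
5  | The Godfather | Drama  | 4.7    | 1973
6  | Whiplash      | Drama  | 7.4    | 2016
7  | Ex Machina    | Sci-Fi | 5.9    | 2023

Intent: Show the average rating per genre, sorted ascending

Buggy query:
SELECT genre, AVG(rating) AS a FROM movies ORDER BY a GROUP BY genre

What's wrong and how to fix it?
Bug: ORDER BY appears before GROUP BY; SQL clause order requires GROUP BY first

Fix: Move ORDER BY to the end, after GROUP BY

Corrected query:
SELECT genre, AVG(rating) AS a FROM movies GROUP BY genre ORDER BY a

Result:
genre  | a       
-------+---------
Comedy | 4.6     
Sci-Fi | 5.7     
Drama  | 6.766667
Horror | 9       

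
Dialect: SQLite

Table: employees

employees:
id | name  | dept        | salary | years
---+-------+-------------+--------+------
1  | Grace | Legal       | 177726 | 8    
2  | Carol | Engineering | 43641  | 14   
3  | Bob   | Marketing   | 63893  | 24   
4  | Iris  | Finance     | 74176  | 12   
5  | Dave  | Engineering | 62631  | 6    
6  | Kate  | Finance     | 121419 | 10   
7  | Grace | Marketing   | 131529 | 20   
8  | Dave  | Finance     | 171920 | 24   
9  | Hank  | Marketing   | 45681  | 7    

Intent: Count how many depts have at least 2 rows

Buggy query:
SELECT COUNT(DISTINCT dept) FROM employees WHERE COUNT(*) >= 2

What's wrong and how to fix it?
Bug: COUNT(*) cannot appear in WHERE; the per-group count doesn't exist yet

Fix: Use a subquery that GROUPs and filters with HAVING, then count its rows

Corrected query:
SELECT COUNT(*) FROM (SELECT dept FROM employees GROUP BY dept HAVING COUNT(*) >= 2)

Result:
COUNT(*)
--------
3       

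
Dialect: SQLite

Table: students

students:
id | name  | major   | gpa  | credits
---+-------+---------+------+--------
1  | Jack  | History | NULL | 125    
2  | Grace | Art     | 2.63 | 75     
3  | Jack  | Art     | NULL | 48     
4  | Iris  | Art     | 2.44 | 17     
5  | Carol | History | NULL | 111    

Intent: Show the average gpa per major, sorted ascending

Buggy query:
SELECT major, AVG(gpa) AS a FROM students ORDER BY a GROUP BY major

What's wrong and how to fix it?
Bug: ORDER BY appears before GROUP BY; SQL clause order requires GROUP BY first

Fix: Reorder: SELECT … FROM … GROUP BY … ORDER BY …

Corrected query:
SELECT major, AVG(gpa) AS a FROM students GROUP BY major ORDER BY a

Result:
major   | a    
--------+------
History | NULL 
Art     | 2.535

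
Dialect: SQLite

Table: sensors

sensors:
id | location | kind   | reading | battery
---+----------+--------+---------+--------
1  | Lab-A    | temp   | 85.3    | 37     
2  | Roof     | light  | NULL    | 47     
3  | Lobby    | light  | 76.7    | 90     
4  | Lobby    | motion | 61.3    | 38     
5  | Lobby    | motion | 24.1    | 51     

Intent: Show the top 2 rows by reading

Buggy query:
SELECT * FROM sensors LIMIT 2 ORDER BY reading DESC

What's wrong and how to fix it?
Bug: ORDER BY cannot follow LIMIT; LIMIT is the final clause

Fix: Sort with ORDER BY, then apply LIMIT

Corrected query:
SELECT * FROM sensors ORDER BY reading DESC LIMIT 2

Result:
id | location | kind  | reading | battery
---+----------+-------+---------+--------
1  | Lab-A    | temp  | 85.3    | 37     
3  | Lobby    | light | 76.7    | 90     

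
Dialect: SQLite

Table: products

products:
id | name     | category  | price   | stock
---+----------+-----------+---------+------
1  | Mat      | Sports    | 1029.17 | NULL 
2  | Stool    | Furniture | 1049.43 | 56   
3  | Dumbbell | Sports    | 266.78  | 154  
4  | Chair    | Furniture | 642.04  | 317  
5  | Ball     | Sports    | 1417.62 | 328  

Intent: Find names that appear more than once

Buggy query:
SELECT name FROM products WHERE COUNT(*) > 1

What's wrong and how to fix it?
Bug: COUNT(*) is an aggregate and cannot be used in WHERE

Fix: Group first, then use HAVING for the count condition

Corrected query:
SELECT name FROM products GROUP BY name HAVING COUNT(*) > 1

Result:
(no rows)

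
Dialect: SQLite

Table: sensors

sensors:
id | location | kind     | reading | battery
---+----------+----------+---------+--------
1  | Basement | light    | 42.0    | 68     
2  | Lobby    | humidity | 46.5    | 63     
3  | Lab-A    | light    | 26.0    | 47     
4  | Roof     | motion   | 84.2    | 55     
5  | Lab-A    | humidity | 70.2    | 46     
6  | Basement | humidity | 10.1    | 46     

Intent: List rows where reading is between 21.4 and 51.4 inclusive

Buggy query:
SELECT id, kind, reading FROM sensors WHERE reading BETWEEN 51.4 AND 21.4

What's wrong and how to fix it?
Bug: The bounds are reversed; BETWEEN a AND b requires a <= b to match anything

Fix: Swap the bounds so the smaller value comes first

Corrected query:
SELECT id, kind, reading FROM sensors WHERE reading BETWEEN 21.4 AND 51.4

Result:
id | kind     | reading
---+----------+--------
1  | light    | 42     
2  | humidity | 46.5   
3  | light    | 26     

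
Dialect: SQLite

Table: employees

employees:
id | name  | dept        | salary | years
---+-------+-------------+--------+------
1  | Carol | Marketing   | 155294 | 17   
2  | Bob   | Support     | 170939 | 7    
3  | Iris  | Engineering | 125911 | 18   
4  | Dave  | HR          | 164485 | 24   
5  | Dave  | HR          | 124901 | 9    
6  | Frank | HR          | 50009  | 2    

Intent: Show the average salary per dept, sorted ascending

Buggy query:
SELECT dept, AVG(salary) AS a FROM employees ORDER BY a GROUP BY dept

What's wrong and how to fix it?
Bug: GROUP BY must precede ORDER BY

Fix: Move ORDER BY to the end, after GROUP BY

Corrected query:
SELECT dept, AVG(salary) AS a FROM employees GROUP BY dept ORDER BY a

Result:
dept        | a            
------------+--------------
HR          | 113131.666667
Engineering | 125911       
Marketing   | 155294       
Support     | 170939       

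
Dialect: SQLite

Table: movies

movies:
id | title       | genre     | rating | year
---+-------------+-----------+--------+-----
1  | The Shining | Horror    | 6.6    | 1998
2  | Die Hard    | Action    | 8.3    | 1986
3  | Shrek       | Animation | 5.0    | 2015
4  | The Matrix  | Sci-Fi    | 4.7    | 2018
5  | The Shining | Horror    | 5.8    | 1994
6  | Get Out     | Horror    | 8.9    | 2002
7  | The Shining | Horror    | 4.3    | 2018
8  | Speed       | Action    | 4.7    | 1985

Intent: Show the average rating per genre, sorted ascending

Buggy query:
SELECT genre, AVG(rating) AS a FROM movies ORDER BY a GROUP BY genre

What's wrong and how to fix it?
Bug: ORDER BY appears before GROUP BY; SQL clause order requires GROUP BY first

Fix: Move ORDER BY to the end, after GROUP BY

Corrected query:
SELECT genre, AVG(rating) AS a FROM movies GROUP BY genre ORDER BY a

Result:
genre     | a  
----------+----
Sci-Fi    | 4.7
Animation | 5  
Horror    | 6.4
Action    | 6.5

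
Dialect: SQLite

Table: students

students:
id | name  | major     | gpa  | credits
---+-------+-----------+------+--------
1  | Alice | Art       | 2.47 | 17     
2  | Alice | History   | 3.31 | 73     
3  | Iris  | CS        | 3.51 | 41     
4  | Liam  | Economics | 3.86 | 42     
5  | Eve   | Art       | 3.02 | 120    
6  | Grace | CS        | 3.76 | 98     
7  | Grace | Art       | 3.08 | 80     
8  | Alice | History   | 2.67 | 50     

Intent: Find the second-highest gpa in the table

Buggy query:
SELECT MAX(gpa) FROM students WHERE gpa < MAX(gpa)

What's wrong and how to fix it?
Bug: The inner MAX is an aggregate inside WHERE, which is not allowed

Fix: Compute the overall MAX in a subquery, then take MAX of rows below it

Corrected query:
SELECT MAX(gpa) FROM students WHERE gpa < (SELECT MAX(gpa) FROM students)

Result:
MAX(gpa)
--------
3.76    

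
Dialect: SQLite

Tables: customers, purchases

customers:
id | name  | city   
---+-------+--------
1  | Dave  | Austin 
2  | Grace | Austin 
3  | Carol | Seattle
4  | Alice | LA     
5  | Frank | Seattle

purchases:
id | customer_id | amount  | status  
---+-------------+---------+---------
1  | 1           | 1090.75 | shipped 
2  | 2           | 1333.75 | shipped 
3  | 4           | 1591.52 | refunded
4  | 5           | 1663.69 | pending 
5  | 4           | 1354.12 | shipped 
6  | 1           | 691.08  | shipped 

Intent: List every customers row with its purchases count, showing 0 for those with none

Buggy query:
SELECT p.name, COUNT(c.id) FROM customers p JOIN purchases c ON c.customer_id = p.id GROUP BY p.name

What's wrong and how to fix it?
Bug: An inner join excludes parents with zero children

Fix: Switch to LEFT JOIN to retain unmatched parent rows

Corrected query:
SELECT p.name, COUNT(c.id) FROM customers p LEFT JOIN purchases c ON c.customer_id = p.id GROUP BY p.name

Result:
name  | COUNT(c.id)
------+------------
Alice | 2          
Carol | 0          
Dave  | 2          
Frank | 1          
Grace | 1          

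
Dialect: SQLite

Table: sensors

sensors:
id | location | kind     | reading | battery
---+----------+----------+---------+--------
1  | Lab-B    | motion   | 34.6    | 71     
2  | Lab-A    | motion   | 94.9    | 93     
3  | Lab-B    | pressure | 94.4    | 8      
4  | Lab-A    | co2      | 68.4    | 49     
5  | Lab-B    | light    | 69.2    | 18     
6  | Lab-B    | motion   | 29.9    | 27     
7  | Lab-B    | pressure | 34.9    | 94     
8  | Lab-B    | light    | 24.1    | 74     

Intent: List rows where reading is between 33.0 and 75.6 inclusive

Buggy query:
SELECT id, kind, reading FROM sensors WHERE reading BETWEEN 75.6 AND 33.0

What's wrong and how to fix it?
Bug: BETWEEN expects the lower bound first; with 75.6 AND 33.0 the range is empty

Fix: Write BETWEEN 33.0 AND 75.6

Corrected query:
SELECT id, kind, reading FROM sensors WHERE reading BETWEEN 33.0 AND 75.6

Result:
id | kind     | reading
---+----------+--------
1  | motion   | 34.6   
4  | co2      | 68.4   
5  | light    | 69.2   
7  | pressure | 34.9   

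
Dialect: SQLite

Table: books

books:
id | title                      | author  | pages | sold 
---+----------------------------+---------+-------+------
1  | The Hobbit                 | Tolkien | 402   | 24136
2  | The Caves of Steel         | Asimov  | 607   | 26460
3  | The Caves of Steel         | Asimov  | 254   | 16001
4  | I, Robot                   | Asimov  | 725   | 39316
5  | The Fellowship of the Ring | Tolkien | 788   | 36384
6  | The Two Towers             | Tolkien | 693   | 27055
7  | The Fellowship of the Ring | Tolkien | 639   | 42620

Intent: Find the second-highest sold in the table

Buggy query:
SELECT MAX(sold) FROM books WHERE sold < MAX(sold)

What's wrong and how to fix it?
Bug: The inner MAX is an aggregate inside WHERE, which is not allowed

Fix: Compute the overall MAX in a subquery, then take MAX of rows below it

Corrected query:
SELECT MAX(sold) FROM books WHERE sold < (SELECT MAX(sold) FROM books)

Result:
MAX(sold)
---------
39316    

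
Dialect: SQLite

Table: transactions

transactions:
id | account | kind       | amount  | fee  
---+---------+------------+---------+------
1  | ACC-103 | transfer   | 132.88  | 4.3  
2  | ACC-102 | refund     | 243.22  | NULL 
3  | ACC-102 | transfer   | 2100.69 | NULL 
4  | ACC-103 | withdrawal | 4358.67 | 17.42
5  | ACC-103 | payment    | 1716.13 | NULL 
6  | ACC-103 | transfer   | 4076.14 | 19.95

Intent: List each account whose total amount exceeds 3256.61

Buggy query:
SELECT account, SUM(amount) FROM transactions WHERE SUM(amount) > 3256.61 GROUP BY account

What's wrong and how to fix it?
Bug: Aggregate functions cannot appear in a WHERE clause

Fix: Use HAVING (which filters groups after aggregation) instead of WHERE

Corrected query:
SELECT account, SUM(amount) FROM transactions GROUP BY account HAVING SUM(amount) > 3256.61

Result:
account | SUM(amount)
--------+------------
ACC-103 | 10283.82   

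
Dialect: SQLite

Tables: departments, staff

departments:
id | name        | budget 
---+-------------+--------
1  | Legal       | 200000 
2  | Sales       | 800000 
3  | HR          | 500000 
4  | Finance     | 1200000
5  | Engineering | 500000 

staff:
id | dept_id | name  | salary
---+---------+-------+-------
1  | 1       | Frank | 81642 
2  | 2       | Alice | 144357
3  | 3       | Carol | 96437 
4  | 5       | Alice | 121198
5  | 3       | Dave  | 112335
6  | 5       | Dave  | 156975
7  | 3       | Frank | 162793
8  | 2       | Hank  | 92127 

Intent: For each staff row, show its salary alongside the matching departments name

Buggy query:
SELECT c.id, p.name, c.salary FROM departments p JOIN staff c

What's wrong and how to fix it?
Bug: Missing join condition: each staff row is matched to all departments rows instead of just its own

Fix: Specify the join condition linking the foreign key to the parent id

Corrected query:
SELECT c.id, p.name, c.salary FROM departments p JOIN staff c ON c.dept_id = p.id

Result:
id | name        | salary
---+-------------+-------
1  | Legal       | 81642 
2  | Sales       | 144357
3  | HR          | 96437 
4  | Engineering | 121198
5  | HR          | 112335
6  | Engineering | 156975
7  | HR          | 162793
8  | Sales       | 92127 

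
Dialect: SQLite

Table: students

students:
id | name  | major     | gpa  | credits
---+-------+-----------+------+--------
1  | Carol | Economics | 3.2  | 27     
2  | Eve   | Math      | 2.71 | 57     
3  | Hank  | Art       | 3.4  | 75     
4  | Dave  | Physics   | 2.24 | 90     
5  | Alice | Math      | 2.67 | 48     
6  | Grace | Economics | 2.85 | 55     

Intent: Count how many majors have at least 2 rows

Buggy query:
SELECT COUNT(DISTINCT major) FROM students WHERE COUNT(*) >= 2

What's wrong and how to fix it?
Bug: COUNT(*) cannot appear in WHERE; the per-group count doesn't exist yet

Fix: Use a subquery that GROUPs and filters with HAVING, then count its rows

Corrected query:
SELECT COUNT(*) FROM (SELECT major FROM students GROUP BY major HAVING COUNT(*) >= 2)

Result:
COUNT(*)
--------
2       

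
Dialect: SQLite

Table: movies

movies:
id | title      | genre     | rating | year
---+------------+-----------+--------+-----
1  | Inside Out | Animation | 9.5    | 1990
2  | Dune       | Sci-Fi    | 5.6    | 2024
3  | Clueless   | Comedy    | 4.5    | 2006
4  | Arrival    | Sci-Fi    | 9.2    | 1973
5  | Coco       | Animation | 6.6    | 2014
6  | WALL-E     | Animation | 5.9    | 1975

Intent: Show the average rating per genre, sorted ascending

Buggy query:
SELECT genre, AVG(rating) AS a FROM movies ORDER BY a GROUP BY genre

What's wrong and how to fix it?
Bug: ORDER BY appears before GROUP BY; SQL clause order requires GROUP BY first

Fix: Move ORDER BY to the end, after GROUP BY

Corrected query:
SELECT genre, AVG(rating) AS a FROM movies GROUP BY genre ORDER BY a

Result:
genre     | a       
----------+---------
Comedy    | 4.5     
Animation | 7.333333
Sci-Fi    | 7.4     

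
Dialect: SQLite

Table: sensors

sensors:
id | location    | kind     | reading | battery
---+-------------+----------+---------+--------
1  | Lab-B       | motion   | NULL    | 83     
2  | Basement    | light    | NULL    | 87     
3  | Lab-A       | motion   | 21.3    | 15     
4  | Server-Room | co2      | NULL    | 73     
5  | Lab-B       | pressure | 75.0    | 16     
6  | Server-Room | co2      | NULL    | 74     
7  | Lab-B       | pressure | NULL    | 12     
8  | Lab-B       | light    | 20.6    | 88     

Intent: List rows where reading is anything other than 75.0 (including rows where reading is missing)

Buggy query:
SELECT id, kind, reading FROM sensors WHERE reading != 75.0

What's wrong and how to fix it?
Bug: 'reading != 75.0' is unknown when reading is NULL, so NULL rows are silently excluded

Fix: Handle NULL separately with IS NULL alongside the inequality

Corrected query:
SELECT id, kind, reading FROM sensors WHERE reading != 75.0 OR reading IS NULL

Result:
id | kind     | reading
---+----------+--------
1  | motion   | NULL   
2  | light    | NULL   
3  | motion   | 21.3   
4  | co2      | NULL   
6  | co2      | NULL   
7  | pressure | NULL   
8  | light    | 20.6   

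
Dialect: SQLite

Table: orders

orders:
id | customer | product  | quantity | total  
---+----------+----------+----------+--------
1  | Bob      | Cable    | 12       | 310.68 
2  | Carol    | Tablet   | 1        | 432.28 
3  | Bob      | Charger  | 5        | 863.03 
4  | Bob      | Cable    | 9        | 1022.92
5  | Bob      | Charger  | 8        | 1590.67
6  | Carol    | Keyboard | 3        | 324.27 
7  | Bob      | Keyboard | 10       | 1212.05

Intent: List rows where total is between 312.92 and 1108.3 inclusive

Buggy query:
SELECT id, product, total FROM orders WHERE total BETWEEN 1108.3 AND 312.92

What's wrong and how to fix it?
Bug: BETWEEN expects the lower bound first; with 1108.3 AND 312.92 the range is empty

Fix: Write BETWEEN 312.92 AND 1108.3

Corrected query:
SELECT id, product, total FROM orders WHERE total BETWEEN 312.92 AND 1108.3

Result:
id | product  | total  
---+----------+--------
2  | Tablet   | 432.28 
3  | Charger  | 863.03 
4  | Cable    | 1022.92
6  | Keyboard | 324.27 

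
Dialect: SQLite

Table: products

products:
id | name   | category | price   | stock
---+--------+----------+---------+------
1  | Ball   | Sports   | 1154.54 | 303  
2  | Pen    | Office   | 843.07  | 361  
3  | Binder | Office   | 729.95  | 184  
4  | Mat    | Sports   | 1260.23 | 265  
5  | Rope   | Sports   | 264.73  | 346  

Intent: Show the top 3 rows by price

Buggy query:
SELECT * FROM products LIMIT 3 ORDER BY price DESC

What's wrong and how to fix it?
Bug: LIMIT must come after ORDER BY

Fix: Sort with ORDER BY, then apply LIMIT

Corrected query:
SELECT * FROM products ORDER BY price DESC LIMIT 3

Result:
id | name | category | price   | stock
---+------+----------+---------+------
4  | Mat  | Sports   | 1260.23 | 265  
1  | Ball | Sports   | 1154.54 | 303  
2  | Pen  | Office   | 843.07  | 361  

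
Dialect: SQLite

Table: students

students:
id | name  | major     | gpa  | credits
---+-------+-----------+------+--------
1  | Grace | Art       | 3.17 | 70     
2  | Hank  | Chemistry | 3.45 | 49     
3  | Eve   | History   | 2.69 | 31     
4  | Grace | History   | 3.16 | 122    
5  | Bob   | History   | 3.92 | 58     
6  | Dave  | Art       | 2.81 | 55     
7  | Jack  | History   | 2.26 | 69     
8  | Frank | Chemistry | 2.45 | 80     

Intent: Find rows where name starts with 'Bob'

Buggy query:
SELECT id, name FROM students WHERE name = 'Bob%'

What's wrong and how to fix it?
Bug: Wildcards only work with LIKE; '=' treats '%' as a literal character

Fix: Use LIKE for wildcard pattern matching

Corrected query:
SELECT id, name FROM students WHERE name LIKE 'Bob%'

Result:
id | name
---+-----
5  | Bob 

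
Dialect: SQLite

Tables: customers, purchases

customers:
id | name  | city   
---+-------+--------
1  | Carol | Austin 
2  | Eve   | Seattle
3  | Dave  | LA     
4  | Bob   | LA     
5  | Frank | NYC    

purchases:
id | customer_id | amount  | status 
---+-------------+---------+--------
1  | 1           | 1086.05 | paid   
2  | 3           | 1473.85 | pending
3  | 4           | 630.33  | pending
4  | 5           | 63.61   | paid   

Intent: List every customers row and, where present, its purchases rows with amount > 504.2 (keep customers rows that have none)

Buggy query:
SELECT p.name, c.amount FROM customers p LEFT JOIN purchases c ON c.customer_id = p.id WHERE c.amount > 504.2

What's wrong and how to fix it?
Bug: Filtering c.amount in WHERE discards the NULL rows produced by LEFT JOIN, turning it into an inner join

Fix: Put 'c.amount > 504.2' in the JOIN's ON clause instead of WHERE

Corrected query:
SELECT p.name, c.amount FROM customers p LEFT JOIN purchases c ON c.customer_id = p.id AND c.amount > 504.2

Result:
name  | amount 
------+--------
Carol | 1086.05
Eve   | NULL   
Dave  | 1473.85
Bob   | 630.33 
Frank | NULL   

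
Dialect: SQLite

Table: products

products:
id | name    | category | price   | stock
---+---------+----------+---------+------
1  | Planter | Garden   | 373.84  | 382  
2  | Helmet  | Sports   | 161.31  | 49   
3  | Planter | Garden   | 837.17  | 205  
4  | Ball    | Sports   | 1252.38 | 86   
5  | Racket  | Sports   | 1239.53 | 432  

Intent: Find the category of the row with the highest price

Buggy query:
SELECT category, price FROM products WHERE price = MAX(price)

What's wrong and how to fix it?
Bug: MAX(price) is an aggregate and cannot be used directly in WHERE

Fix: Use a subquery: WHERE price = (SELECT MAX(price) FROM products)

Corrected query:
SELECT category, price FROM products WHERE price = (SELECT MAX(price) FROM products)

Result:
category | price  
---------+--------
Sports   | 1252.38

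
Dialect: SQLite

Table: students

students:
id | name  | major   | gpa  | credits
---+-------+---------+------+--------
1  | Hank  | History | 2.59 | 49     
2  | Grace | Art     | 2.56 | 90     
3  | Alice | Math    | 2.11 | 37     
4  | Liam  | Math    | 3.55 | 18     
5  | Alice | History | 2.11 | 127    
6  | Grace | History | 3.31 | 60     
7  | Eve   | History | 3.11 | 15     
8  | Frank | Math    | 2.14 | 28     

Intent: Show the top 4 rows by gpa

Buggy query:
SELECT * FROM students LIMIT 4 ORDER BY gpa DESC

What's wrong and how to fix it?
Bug: LIMIT must come after ORDER BY

Fix: Sort with ORDER BY, then apply LIMIT

Corrected query:
SELECT * FROM students ORDER BY gpa DESC LIMIT 4

Result:
id | name  | major   | gpa  | credits
---+-------+---------+------+--------
4  | Liam  | Math    | 3.55 | 18     
6  | Grace | History | 3.31 | 60     
7  | Eve   | History | 3.11 | 15     
1  | Hank  | History | 2.59 | 49     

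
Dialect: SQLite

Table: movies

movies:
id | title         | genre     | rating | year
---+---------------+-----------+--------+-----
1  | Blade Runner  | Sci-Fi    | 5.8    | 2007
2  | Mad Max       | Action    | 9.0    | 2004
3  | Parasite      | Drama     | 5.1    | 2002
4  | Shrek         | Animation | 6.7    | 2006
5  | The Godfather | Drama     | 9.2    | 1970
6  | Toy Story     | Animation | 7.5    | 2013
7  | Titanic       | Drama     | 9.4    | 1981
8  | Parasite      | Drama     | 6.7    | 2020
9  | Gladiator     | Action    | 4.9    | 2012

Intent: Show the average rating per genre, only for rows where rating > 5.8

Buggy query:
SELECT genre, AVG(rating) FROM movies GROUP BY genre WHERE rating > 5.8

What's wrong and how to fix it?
Bug: Row-level WHERE must come before GROUP BY in the clause order

Fix: Move the WHERE clause before GROUP BY

Corrected query:
SELECT genre, AVG(rating) FROM movies WHERE rating > 5.8 GROUP BY genre

Result:
genre     | AVG(rating)
----------+------------
Action    | 9          
Animation | 7.1        
Drama     | 8.433333   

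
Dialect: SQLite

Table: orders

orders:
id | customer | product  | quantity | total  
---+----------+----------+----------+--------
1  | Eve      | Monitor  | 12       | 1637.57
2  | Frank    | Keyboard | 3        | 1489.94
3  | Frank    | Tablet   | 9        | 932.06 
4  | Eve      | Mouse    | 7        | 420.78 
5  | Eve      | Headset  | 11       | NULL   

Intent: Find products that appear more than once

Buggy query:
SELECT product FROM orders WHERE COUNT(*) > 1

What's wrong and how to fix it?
Bug: COUNT(*) is an aggregate and cannot be used in WHERE

Fix: Group first, then use HAVING for the count condition

Corrected query:
SELECT product FROM orders GROUP BY product HAVING COUNT(*) > 1

Result:
(no rows)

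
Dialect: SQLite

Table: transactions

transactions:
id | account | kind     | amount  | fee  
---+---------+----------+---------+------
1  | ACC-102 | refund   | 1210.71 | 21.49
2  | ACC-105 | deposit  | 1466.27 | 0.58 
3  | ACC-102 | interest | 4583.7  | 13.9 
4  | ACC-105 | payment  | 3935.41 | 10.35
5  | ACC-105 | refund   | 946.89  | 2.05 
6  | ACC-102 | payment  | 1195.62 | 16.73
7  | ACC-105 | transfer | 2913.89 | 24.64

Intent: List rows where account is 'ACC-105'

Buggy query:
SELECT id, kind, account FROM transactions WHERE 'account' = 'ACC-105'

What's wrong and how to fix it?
Bug: 'account' in single quotes is a string literal, not the column; the comparison is literal-vs-literal and never true

Fix: Remove the quotes around the column name (or use double quotes for an identifier)

Corrected query:
SELECT id, kind, account FROM transactions WHERE account = 'ACC-105'

Result:
id | kind     | account
---+----------+--------
2  | deposit  | ACC-105
4  | payment  | ACC-105
5  | refund   | ACC-105
7  | transfer | ACC-105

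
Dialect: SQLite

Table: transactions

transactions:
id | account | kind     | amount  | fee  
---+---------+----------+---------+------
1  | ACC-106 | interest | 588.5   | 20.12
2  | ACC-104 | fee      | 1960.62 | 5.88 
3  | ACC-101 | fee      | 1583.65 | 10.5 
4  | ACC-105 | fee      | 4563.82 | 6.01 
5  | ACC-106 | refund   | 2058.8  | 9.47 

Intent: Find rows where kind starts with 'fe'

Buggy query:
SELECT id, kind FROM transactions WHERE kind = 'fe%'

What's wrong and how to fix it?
Bug: Wildcards only work with LIKE; '=' treats '%' as a literal character

Fix: Use LIKE for wildcard pattern matching

Corrected query:
SELECT id, kind FROM transactions WHERE kind LIKE 'fe%'

Result:
id | kind
---+-----
2  | fee 
3  | fee 
4  | fee 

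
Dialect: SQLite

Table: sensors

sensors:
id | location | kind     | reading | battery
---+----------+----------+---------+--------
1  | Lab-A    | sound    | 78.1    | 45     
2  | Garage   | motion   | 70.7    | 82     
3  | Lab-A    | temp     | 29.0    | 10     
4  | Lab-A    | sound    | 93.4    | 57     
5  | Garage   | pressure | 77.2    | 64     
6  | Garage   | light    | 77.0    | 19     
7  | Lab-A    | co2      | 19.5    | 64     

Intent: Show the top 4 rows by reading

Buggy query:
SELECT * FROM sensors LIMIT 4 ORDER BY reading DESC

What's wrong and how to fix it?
Bug: LIMIT must come after ORDER BY

Fix: Swap the clauses: ORDER BY first, then LIMIT

Corrected query:
SELECT * FROM sensors ORDER BY reading DESC LIMIT 4

Result:
id | location | kind     | reading | battery
---+----------+----------+---------+--------
4  | Lab-A    | sound    | 93.4    | 57     
1  | Lab-A    | sound    | 78.1    | 45     
5  | Garage   | pressure | 77.2    | 64     
6  | Garage   | light    | 77      | 19     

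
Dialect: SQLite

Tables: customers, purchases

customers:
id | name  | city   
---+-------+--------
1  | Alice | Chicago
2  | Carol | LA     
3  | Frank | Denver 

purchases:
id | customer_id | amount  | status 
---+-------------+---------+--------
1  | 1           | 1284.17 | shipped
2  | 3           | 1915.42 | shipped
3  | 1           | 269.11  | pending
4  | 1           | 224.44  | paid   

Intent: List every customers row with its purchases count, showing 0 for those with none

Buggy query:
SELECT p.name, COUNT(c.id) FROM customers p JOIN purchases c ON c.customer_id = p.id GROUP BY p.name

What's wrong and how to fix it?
Bug: An inner join excludes parents with zero children

Fix: Switch to LEFT JOIN to retain unmatched parent rows

Corrected query:
SELECT p.name, COUNT(c.id) FROM customers p LEFT JOIN purchases c ON c.customer_id = p.id GROUP BY p.name

Result:
name  | COUNT(c.id)
------+------------
Alice | 3          
Carol | 0          
Frank | 1          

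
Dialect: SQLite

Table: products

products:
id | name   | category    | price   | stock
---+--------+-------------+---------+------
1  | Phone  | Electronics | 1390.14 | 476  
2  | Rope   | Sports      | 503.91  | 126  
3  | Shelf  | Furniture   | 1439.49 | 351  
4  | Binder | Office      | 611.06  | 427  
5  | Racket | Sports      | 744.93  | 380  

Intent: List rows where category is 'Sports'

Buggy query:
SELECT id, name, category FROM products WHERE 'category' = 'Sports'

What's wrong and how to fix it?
Bug: 'category' in single quotes is a string literal, not the column; the comparison is literal-vs-literal and never true

Fix: Reference the column as category without single quotes

Corrected query:
SELECT id, name, category FROM products WHERE category = 'Sports'

Result:
id | name   | category
---+--------+---------
2  | Rope   | Sports  
5  | Racket | Sports  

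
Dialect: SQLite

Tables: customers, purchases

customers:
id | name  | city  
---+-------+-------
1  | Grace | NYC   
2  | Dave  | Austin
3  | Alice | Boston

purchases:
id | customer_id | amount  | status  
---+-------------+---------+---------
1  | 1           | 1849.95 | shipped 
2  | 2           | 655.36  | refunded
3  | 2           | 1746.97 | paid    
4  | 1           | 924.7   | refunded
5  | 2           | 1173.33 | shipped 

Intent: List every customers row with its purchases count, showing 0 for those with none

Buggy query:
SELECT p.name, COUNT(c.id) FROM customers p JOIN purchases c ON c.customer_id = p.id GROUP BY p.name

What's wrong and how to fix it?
Bug: INNER JOIN drops customers rows that have no matching purchases rows

Fix: Switch to LEFT JOIN to retain unmatched parent rows

Corrected query:
SELECT p.name, COUNT(c.id) FROM customers p LEFT JOIN purchases c ON c.customer_id = p.id GROUP BY p.name

Result:
name  | COUNT(c.id)
------+------------
Alice | 0          
Dave  | 3          
Grace | 2          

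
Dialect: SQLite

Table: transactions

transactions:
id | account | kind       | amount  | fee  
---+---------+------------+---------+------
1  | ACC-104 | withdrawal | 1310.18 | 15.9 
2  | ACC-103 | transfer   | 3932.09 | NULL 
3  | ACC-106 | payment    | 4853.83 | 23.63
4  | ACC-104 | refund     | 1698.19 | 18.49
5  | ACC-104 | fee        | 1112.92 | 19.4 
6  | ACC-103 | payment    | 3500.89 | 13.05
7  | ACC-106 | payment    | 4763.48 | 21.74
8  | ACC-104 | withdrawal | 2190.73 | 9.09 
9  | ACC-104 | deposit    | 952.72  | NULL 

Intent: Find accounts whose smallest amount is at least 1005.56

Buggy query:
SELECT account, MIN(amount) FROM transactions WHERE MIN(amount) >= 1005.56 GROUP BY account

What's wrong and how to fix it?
Bug: Aggregates like MIN are computed per group after WHERE runs

Fix: Use HAVING for the per-group MIN condition

Corrected query:
SELECT account, MIN(amount) FROM transactions GROUP BY account HAVING MIN(amount) >= 1005.56

Result:
account | MIN(amount)
--------+------------
ACC-103 | 3500.89    
ACC-106 | 4763.48    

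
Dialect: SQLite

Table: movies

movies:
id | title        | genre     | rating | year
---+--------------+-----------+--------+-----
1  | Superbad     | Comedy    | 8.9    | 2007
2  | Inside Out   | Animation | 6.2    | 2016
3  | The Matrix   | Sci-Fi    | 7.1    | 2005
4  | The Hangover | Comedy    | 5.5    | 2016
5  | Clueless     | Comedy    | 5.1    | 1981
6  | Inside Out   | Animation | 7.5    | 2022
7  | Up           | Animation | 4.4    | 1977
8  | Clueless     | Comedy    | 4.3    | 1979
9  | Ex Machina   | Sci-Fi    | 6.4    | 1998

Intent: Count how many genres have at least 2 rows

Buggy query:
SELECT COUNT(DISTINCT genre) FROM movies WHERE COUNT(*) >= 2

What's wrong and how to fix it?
Bug: WHERE filters individual rows, not groups, so a group-level COUNT is invalid there

Fix: Use a subquery that GROUPs and filters with HAVING, then count its rows

Corrected query:
SELECT COUNT(*) FROM (SELECT genre FROM movies GROUP BY genre HAVING COUNT(*) >= 2)

Result:
COUNT(*)
--------
3       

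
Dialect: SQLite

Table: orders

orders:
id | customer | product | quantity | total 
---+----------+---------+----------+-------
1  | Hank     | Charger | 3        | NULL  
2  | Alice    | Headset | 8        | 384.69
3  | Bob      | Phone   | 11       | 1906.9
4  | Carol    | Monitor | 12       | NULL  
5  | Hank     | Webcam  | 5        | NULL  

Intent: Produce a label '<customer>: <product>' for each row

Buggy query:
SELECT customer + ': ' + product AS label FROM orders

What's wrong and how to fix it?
Bug: SQLite uses || for string concatenation; + coerces text to numbers (yielding 0)

Fix: Replace + with || to concatenate text

Corrected query:
SELECT customer || ': ' || product AS label FROM orders

Result:
label         
--------------
Hank: Charger 
Alice: Headset
Bob: Phone    
Carol: Monitor
Hank: Webcam  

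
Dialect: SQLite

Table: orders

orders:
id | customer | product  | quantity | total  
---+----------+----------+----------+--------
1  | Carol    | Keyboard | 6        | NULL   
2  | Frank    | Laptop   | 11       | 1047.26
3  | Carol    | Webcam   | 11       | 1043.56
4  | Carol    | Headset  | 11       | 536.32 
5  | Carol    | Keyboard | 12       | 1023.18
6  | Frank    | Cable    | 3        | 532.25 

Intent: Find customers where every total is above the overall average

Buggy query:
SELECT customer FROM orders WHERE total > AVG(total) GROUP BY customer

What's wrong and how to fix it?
Bug: WHERE evaluates per row before aggregation, so AVG() is unavailable

Fix: Compute the overall average in a scalar subquery and compare each group's MIN against it in HAVING

Corrected query:
SELECT customer FROM orders GROUP BY customer HAVING MIN(total) > (SELECT AVG(total) FROM orders)

Result:
(no rows)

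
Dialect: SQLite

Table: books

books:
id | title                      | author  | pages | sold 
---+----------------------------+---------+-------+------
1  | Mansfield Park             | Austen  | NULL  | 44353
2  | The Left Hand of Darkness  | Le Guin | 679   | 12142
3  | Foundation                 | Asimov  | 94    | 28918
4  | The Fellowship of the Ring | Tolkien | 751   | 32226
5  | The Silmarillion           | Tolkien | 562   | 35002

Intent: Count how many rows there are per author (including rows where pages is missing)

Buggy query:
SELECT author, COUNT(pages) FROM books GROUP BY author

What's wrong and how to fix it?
Bug: COUNT(column) counts non-NULL values only; rows with NULL pages aren't counted

Fix: Replace COUNT(pages) with COUNT(*)

Corrected query:
SELECT author, COUNT(*) FROM books GROUP BY author

Result:
author  | COUNT(*)
--------+---------
Asimov  | 1       
Austen  | 1       
Le Guin | 1       
Tolkien | 2       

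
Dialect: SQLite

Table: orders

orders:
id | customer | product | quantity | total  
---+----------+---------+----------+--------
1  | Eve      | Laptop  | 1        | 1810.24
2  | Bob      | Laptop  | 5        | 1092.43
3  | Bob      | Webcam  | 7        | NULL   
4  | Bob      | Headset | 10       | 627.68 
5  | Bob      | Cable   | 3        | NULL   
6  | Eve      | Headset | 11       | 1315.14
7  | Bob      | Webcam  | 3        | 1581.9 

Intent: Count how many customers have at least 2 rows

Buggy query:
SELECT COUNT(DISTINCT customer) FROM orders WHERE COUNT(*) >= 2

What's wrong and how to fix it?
Bug: COUNT(*) cannot appear in WHERE; the per-group count doesn't exist yet

Fix: Use a subquery that GROUPs and filters with HAVING, then count its rows

Corrected query:
SELECT COUNT(*) FROM (SELECT customer FROM orders GROUP BY customer HAVING COUNT(*) >= 2)

Result:
COUNT(*)
--------
2       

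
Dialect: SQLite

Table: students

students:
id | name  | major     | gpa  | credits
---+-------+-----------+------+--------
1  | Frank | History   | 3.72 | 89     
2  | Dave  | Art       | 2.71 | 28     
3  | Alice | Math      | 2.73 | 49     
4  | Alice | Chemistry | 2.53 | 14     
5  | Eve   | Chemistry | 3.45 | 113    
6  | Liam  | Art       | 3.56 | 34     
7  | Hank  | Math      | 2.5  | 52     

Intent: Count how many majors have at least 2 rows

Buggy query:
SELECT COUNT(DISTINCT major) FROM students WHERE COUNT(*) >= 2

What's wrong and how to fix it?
Bug: COUNT(*) cannot appear in WHERE; the per-group count doesn't exist yet

Fix: Group first with HAVING COUNT(*) >= 2, then COUNT the resulting groups

Corrected query:
SELECT COUNT(*) FROM (SELECT major FROM students GROUP BY major HAVING COUNT(*) >= 2)

Result:
COUNT(*)
--------
3       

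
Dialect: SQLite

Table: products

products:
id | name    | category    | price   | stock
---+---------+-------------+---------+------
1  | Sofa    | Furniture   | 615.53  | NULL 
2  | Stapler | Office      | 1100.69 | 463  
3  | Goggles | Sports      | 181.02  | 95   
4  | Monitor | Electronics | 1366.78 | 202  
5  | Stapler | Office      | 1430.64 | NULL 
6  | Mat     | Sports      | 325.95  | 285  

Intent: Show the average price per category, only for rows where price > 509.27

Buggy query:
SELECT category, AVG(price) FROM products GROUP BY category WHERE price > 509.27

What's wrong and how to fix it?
Bug: Row-level WHERE must come before GROUP BY in the clause order

Fix: Place WHERE between FROM and GROUP BY

Corrected query:
SELECT category, AVG(price) FROM products WHERE price > 509.27 GROUP BY category

Result:
category    | AVG(price)
------------+-----------
Electronics | 1366.78   
Furniture   | 615.53    
Office      | 1265.665  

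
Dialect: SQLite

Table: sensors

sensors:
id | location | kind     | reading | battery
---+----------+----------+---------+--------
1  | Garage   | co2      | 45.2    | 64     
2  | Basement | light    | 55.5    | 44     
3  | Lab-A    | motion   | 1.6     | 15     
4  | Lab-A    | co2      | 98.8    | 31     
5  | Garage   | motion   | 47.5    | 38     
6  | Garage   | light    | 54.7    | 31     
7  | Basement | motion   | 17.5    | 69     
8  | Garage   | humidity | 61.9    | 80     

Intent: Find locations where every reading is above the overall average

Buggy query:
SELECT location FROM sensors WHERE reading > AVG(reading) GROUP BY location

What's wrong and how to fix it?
Bug: WHERE evaluates per row before aggregation, so AVG() is unavailable

Fix: Compute the overall average in a scalar subquery and compare each group's MIN against it in HAVING

Corrected query:
SELECT location FROM sensors GROUP BY location HAVING MIN(reading) > (SELECT AVG(reading) FROM sensors)

Result:
(no rows)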